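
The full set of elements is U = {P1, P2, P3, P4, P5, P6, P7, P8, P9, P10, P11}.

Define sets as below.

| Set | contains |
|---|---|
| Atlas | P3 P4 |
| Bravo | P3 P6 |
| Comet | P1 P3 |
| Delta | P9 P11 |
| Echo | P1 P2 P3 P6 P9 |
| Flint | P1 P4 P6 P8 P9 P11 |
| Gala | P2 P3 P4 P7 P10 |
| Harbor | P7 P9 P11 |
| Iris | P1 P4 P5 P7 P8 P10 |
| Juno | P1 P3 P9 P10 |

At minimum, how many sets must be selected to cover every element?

Take {Echo, Harbor, Iris}. Their union is {P1, P2, P3, P4, P5, P6, P7, P8, P9, P10, P11}, which is all 11 elements.
Only Iris contains P5, so Iris is forced; the remaining 5 elements need at least 2 more sets (each remaining set adds at most 4) — so at least 3 sets are needed, and 3 is optimal.

3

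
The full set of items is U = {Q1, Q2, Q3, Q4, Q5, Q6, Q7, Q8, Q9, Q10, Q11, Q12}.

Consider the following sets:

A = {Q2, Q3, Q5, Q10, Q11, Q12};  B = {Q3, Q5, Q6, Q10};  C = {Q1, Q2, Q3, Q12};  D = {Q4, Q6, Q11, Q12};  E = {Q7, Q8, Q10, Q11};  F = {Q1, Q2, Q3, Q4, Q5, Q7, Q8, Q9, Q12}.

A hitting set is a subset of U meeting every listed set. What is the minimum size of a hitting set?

2

Take H = {Q10, Q12}. Each listed set contains at least one of these, so H is a hitting set of size 2.
The sets C, E are pairwise disjoint, so any hitting set needs a separate item for each — at least 2. Hence 2 is optimal.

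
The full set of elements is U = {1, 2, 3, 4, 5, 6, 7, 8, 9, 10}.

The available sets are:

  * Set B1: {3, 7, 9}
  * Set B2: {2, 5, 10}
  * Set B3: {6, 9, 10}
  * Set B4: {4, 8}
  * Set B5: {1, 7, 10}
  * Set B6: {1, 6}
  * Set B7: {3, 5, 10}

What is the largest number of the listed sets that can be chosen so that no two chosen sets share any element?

4

B1, B2, B4, B6 are pairwise disjoint (B1={3,7,9}; B2={2,5,10}; B4={4,8}; B6={1,6}).
Every remaining set overlaps one of these, and no 5 of the listed sets are pairwise disjoint, so 4 is the maximum.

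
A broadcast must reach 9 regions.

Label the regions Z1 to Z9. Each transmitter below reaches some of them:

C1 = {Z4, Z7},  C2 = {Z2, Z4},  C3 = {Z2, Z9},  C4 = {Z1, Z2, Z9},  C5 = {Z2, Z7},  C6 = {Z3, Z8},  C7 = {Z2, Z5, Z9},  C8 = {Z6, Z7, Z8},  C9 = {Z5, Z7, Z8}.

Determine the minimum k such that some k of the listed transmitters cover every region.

5

Take {C1, C4, C6, C8, C9}. Their union is {Z1, Z2, Z3, Z4, Z5, Z6, Z7, Z8, Z9}, which is all 9 regions.
No 4 of the 9 transmitters cover everything (all 126 combinations miss at least one region), so 5 is optimal.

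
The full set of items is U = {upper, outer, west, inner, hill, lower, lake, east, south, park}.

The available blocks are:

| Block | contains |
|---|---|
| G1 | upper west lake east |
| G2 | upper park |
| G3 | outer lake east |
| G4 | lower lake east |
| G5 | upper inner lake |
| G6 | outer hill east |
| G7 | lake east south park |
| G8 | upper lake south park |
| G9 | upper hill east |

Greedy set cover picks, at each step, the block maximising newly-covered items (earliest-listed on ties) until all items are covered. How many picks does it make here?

Greedy: pick G1 (covers 4 new) → pick G6 (covers 2 new) → pick G7 (covers 2 new) → pick G4 (covers 1 new) → pick G5 (covers 1 new). Total picks: 5.

5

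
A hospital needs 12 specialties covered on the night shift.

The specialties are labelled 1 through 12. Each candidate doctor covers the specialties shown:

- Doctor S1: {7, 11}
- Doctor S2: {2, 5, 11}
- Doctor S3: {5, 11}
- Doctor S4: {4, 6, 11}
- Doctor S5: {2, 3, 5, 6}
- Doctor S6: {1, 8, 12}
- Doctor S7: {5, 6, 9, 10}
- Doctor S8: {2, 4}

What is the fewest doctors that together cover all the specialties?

S1 and S4 and S5 and S6 and S7 together: S1 ∪ S4 ∪ S5 ∪ S6 ∪ S7 = {1, 2, 3, 4, 5, 6, 7, 8, 9, 10, 11, 12} — every specialty is covered.
No 4 of the 8 doctors cover everything (all 70 combinations miss at least one specialty), so 5 is optimal.

5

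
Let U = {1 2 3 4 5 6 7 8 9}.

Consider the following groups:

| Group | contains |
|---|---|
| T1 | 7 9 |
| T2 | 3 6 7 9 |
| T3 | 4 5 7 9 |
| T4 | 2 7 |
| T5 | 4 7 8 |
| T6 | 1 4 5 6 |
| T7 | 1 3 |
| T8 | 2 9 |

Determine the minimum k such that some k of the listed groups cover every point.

4

Take {T2, T4, T5, T6}. Their union is {1, 2, 3, 4, 5, 6, 7, 8, 9}, which is all 9 points.
No 3 of the 8 groups cover everything (all 56 combinations miss at least one point), so 4 is optimal.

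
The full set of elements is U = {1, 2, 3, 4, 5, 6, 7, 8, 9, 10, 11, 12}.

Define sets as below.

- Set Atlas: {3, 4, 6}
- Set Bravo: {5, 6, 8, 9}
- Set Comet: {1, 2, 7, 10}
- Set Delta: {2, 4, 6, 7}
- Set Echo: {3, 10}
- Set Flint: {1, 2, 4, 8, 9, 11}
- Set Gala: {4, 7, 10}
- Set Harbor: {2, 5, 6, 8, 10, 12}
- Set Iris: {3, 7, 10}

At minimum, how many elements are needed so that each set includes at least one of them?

H = {3, 7, 8} meets every set (each contains at least one member of H), and |H| = 3.
No choice of 2 elements meets every set, so 3 is the minimum.

3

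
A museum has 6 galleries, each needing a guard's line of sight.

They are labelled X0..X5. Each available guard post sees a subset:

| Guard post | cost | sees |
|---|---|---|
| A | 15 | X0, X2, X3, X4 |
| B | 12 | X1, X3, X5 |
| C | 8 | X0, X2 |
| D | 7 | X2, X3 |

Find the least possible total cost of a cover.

A, B together cover every gallery (A ∪ B = {X0, X1, X2, X3, X4, X5}); total cost 15 + 12 = 27.
The greedy pick D, B, A costs 34; no covering selection beats 27.

27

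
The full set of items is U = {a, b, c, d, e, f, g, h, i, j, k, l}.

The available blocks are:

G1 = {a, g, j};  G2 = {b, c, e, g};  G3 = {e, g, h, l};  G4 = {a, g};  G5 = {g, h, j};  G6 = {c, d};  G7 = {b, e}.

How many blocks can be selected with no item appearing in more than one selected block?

G4, G6, G7 are pairwise disjoint (G4={a,g}; G6={c,d}; G7={b,e}).
Every remaining block overlaps one of these, and no 4 of the listed blocks are pairwise disjoint, so 3 is the maximum.

3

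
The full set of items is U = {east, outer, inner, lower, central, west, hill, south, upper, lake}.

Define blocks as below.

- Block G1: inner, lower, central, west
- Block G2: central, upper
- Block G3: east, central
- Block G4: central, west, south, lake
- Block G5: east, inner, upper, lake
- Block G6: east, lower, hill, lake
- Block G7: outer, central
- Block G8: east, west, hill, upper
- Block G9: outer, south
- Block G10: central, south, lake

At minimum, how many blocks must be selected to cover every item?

Take {G4, G5, G6, G9}. Their union is {east, outer, inner, lower, central, west, hill, south, upper, lake}, which is all 10 items.
No 3 of the 10 blocks cover everything (all 120 combinations miss at least one item), so 4 is optimal.

4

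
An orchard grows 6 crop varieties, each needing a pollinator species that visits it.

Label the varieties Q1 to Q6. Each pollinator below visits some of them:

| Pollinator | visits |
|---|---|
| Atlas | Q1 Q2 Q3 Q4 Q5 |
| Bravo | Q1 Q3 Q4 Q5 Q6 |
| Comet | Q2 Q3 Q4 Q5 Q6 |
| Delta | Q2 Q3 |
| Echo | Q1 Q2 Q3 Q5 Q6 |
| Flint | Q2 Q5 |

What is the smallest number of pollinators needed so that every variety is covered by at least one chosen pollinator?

Take {Atlas, Bravo}. Their union is {Q1, Q2, Q3, Q4, Q5, Q6}, which is all 6 varieties.
No single pollinator has all 6 varieties (the largest, Atlas, has 5), so 2 is optimal.

2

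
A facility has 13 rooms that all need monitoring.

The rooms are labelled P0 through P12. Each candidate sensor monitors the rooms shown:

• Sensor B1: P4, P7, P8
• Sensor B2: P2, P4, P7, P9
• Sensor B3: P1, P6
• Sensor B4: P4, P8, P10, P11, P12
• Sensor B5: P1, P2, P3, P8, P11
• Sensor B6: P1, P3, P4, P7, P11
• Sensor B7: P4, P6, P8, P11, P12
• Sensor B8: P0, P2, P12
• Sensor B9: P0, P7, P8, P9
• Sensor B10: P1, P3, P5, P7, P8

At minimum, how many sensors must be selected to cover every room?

Take {B3, B4, B8, B9, B10}. Their union is {P0, P1, P2, P3, P4, P5, P6, P7, P8, P9, P10, P11, P12}, which is all 13 rooms.
No 4 of the 10 sensors cover everything (all 210 combinations miss at least one room), so 5 is optimal.

5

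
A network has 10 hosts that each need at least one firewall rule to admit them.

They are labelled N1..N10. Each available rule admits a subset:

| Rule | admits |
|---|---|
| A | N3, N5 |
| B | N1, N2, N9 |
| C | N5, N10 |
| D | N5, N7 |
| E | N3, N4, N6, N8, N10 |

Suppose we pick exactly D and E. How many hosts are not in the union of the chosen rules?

3

Union of D, E = {N3, N4, N5, N6, N7, N8, N10}.
Not covered: N1, N2, N9 — 3 hosts.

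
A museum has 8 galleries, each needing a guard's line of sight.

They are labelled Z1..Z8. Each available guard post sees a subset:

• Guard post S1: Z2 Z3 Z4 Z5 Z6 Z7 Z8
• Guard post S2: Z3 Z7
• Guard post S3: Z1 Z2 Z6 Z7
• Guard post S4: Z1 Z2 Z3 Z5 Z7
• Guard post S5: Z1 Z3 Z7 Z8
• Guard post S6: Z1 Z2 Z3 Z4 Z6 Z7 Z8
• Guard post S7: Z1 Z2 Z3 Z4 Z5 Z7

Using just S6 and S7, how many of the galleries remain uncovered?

Union of S6, S7 = {Z1, Z2, Z3, Z4, Z5, Z6, Z7, Z8} — that's every gallery, so 0 are uncovered.

0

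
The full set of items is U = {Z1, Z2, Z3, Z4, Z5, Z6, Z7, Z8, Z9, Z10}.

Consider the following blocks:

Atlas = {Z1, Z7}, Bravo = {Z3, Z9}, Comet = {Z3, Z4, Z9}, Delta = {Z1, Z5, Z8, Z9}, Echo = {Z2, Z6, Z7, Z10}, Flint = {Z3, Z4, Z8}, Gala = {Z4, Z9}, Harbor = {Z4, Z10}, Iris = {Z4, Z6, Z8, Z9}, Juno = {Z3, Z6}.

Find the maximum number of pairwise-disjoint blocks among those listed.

Delta, Harbor, Juno are pairwise disjoint (Delta={Z1,Z5,Z8,Z9}; Harbor={Z4,Z10}; Juno={Z3,Z6}).
Every remaining block overlaps one of these, and no 4 of the listed blocks are pairwise disjoint, so 3 is the maximum.

3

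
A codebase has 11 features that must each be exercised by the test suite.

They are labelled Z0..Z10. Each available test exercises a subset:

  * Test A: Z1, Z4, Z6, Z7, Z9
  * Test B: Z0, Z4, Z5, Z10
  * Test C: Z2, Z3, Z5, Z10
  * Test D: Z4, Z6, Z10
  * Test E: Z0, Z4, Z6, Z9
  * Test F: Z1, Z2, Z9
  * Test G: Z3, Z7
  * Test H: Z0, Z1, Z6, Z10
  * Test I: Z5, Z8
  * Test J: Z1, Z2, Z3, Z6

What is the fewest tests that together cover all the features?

A and C and H and I together: A ∪ C ∪ H ∪ I = {Z0, Z1, Z2, Z3, Z4, Z5, Z6, Z7, Z8, Z9, Z10} — every feature is covered.
No 3 of the 10 tests cover everything (all 120 combinations miss at least one feature), so 4 is optimal.

4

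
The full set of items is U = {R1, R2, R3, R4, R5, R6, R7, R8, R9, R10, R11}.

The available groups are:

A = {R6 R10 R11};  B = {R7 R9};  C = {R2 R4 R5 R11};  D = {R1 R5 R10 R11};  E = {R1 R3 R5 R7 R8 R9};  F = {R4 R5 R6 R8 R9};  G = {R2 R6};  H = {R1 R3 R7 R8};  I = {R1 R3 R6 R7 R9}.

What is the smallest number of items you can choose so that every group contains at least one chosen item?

3

T = {R5, R6, R7} meets every group (each contains at least one member of T), and |T| = 3.
The groups B, D, G are pairwise disjoint, so any hitting set needs a separate item for each — at least 3. Hence 3 is optimal.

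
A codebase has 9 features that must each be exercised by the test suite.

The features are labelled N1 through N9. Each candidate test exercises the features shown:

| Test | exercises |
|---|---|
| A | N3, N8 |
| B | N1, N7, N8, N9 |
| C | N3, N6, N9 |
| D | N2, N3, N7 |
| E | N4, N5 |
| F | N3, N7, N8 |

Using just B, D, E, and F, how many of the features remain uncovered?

1

Union of B, D, E, F = {N1, N2, N3, N4, N5, N7, N8, N9}.
Not covered: N6 — 1 feature.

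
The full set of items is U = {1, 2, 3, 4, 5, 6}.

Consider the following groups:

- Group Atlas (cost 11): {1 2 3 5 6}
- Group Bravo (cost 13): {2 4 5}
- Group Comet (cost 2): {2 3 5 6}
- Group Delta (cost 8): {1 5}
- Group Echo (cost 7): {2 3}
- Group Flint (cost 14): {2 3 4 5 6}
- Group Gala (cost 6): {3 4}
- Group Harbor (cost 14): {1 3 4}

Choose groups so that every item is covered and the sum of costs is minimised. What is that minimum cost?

Comet, Harbor together cover every item (Comet ∪ Harbor = {1, 2, 3, 4, 5, 6}); total cost 2 + 14 = 16.
No covering selection has total cost below 16.

16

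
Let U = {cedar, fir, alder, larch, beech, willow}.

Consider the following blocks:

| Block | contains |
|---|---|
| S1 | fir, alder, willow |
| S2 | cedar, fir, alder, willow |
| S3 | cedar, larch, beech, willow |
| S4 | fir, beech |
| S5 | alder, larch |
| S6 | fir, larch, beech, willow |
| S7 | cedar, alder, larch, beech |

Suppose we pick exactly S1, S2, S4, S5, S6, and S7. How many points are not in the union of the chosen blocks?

0

Union of S1, S2, S4, S5, S6, S7 = {cedar, fir, alder, larch, beech, willow} — that's every point, so 0 are uncovered.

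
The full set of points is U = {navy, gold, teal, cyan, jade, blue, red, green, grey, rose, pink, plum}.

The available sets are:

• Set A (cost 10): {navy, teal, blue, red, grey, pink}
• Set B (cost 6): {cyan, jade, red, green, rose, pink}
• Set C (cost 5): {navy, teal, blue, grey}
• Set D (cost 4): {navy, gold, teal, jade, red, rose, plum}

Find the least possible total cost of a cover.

15

B, C, D together cover every point (B ∪ C ∪ D = {navy, gold, teal, cyan, jade, blue, red, green, grey, rose, pink, plum}); total cost 6 + 5 + 4 = 15.
No covering selection has total cost below 15.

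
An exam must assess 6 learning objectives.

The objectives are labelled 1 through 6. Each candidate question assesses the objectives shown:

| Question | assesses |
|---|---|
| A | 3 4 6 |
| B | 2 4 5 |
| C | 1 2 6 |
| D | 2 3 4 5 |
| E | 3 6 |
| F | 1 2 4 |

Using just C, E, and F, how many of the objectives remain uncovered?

1

Union of C, E, F = {1, 2, 3, 4, 6}.
Not covered: 5 — 1 objective.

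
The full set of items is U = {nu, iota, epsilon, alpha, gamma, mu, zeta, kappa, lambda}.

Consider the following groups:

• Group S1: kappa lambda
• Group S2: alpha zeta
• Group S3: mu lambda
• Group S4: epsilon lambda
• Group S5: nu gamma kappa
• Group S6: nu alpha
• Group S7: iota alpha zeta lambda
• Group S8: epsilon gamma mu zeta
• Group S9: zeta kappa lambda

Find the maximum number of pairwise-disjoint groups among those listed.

3

S2, S4, S5 are pairwise disjoint (S2={alpha,zeta}; S4={epsilon,lambda}; S5={nu,gamma,kappa}).
Every remaining group overlaps one of these, and no 4 of the listed groups are pairwise disjoint, so 3 is the maximum.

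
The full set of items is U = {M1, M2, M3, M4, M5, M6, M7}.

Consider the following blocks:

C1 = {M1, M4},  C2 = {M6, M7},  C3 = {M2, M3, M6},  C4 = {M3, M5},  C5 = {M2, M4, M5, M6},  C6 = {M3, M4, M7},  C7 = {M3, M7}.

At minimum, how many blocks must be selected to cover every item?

3

C1 and C5 and C6 together: C1 ∪ C5 ∪ C6 = {M1, M2, M3, M4, M5, M6, M7} — every item is covered.
Only C1 contains M1, so C1 is forced; the remaining 5 items need at least 2 more blocks (each remaining block adds at most 3) — so at least 3 blocks are needed, and 3 is optimal.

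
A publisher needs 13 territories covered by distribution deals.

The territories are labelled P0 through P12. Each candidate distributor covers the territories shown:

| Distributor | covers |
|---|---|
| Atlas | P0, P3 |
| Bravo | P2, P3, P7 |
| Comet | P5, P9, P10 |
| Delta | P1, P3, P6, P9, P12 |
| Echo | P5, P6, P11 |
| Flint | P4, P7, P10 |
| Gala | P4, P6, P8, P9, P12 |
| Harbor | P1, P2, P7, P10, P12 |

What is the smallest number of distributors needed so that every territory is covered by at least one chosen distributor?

Take {Atlas, Echo, Gala, Harbor}. Their union is {P0, P1, P2, P3, P4, P5, P6, P7, P8, P9, P10, P11, P12}, which is all 13 territories.
Only Atlas contains P0, so Atlas is forced; the remaining 11 territories need at least 3 more distributors (each remaining distributor adds at most 5) — so at least 4 distributors are needed, and 4 is optimal.

4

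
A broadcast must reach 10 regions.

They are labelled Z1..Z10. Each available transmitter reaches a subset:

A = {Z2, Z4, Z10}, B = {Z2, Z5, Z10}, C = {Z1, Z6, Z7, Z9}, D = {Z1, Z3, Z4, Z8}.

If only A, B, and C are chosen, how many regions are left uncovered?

2

Union of A, B, C = {Z1, Z2, Z4, Z5, Z6, Z7, Z9, Z10}.
Not covered: Z3, Z8 — 2 regions.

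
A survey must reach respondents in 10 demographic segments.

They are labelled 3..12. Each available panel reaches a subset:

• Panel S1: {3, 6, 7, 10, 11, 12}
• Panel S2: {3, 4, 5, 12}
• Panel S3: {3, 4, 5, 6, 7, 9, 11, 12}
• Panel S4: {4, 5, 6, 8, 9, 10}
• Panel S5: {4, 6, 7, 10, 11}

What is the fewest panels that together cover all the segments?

Take {S1, S4}. Their union is {3, 4, 5, 6, 7, 8, 9, 10, 11, 12}, which is all 10 segments.
No single panel has all 10 segments (the largest, S3, has 8), so 2 is optimal.

2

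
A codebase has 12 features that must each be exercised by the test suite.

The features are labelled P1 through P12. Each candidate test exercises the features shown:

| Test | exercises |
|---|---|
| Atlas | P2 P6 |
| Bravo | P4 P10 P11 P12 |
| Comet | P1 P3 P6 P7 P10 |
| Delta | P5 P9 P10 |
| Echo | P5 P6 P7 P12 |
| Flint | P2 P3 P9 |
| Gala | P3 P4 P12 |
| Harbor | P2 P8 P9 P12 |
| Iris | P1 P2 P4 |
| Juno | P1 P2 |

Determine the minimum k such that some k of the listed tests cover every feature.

4

Take {Bravo, Comet, Echo, Harbor}. Their union is {P1, P2, P3, P4, P5, P6, P7, P8, P9, P10, P11, P12}, which is all 12 features.
No 3 of the 10 tests cover everything (all 120 combinations miss at least one feature), so 4 is optimal.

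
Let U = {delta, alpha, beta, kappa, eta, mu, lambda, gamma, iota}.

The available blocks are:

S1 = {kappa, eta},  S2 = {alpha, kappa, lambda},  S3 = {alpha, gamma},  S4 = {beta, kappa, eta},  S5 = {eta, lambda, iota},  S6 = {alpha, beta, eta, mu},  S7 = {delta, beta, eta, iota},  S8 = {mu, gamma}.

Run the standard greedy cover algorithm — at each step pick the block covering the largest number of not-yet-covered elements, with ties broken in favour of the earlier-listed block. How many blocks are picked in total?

Greedy: pick S6 (covers 4 new) → pick S2 (covers 2 new) → pick S7 (covers 2 new) → pick S3 (covers 1 new). Total picks: 4.
(The true minimum cover uses only 3 blocks, so greedy is not optimal here.)

4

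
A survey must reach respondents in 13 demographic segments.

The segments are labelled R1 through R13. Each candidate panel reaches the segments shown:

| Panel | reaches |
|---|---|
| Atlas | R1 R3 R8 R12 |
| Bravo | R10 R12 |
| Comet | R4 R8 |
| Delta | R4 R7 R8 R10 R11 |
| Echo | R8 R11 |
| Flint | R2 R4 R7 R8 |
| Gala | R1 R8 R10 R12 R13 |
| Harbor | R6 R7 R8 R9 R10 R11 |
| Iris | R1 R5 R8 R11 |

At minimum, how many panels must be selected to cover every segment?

5

Take {Atlas, Flint, Gala, Harbor, Iris}. Their union is {R1, R2, R3, R4, R5, R6, R7, R8, R9, R10, R11, R12, R13}, which is all 13 segments.
No 4 of the 9 panels cover everything (all 126 combinations miss at least one segment), so 5 is optimal.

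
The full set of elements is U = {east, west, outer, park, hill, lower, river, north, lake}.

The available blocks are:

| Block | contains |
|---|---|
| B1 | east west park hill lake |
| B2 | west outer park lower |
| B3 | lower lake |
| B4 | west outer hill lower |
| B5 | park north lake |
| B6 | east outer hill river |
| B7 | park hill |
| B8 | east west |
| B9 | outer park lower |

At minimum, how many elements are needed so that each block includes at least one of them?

H = {east, park, lower} meets every block (each contains at least one member of H), and |H| = 3.
The blocks B3, B7, B8 are pairwise disjoint, so any hitting set needs a separate element for each — at least 3. Hence 3 is optimal.

3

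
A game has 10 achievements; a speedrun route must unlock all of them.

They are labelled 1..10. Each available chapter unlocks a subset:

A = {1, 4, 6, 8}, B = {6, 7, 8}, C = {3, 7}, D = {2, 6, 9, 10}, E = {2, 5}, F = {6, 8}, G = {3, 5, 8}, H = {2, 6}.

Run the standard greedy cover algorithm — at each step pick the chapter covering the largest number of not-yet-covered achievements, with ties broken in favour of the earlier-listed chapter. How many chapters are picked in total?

Greedy: pick A (covers 4 new) → pick D (covers 3 new) → pick C (covers 2 new) → pick E (covers 1 new). Total picks: 4.

4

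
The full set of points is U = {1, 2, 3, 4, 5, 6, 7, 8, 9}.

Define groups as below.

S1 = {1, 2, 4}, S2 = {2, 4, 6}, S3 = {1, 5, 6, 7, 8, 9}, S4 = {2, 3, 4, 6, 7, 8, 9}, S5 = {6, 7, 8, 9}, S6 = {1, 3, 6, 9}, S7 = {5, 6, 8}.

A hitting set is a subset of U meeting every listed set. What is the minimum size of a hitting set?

Take H = {2, 6}. Each listed group contains at least one of these, so H is a hitting set of size 2.
The groups S1, S7 are pairwise disjoint, so any hitting set needs a separate point for each — at least 2. Hence 2 is optimal.

2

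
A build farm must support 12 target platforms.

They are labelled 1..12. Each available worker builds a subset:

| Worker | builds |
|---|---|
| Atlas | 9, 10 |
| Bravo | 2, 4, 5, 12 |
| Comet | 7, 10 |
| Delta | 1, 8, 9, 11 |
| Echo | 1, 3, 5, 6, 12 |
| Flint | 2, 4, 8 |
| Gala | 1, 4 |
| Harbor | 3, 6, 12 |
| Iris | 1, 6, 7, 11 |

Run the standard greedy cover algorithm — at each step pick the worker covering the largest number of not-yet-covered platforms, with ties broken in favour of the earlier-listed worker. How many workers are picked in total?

Greedy: pick Echo (covers 5 new) → pick Delta (covers 3 new) → pick Bravo (covers 2 new) → pick Comet (covers 2 new). Total picks: 4.

4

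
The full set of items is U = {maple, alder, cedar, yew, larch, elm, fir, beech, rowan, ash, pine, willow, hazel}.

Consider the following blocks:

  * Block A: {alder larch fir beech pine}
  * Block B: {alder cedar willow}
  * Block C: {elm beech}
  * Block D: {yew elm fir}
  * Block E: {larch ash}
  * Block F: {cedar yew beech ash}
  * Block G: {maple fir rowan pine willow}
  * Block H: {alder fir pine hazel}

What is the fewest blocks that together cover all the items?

5

A and D and F and G and H together: A ∪ D ∪ F ∪ G ∪ H = {maple, alder, cedar, yew, larch, elm, fir, beech, rowan, ash, pine, willow, hazel} — every item is covered.
No 4 of the 8 blocks cover everything (all 70 combinations miss at least one item), so 5 is optimal.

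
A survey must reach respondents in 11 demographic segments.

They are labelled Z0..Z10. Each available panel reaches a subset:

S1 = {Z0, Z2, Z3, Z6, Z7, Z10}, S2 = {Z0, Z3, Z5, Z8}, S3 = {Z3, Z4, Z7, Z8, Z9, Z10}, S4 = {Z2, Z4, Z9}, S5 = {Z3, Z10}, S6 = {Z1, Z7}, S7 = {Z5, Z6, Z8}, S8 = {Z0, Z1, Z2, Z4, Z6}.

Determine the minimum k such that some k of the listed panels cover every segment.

S3 and S7 and S8 together: S3 ∪ S7 ∪ S8 = {Z0, Z1, Z2, Z3, Z4, Z5, Z6, Z7, Z8, Z9, Z10} — every segment is covered.
No 2 of the 8 panels cover everything (all 28 combinations miss at least one segment), so 3 is optimal.

3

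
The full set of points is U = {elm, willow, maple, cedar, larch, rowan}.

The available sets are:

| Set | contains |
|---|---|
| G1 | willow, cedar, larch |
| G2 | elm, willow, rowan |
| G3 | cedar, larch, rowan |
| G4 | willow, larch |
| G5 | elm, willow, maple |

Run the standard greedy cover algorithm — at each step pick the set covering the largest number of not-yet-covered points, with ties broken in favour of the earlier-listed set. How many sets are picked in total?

3

Greedy: pick G1 (covers 3 new) → pick G2 (covers 2 new) → pick G5 (covers 1 new). Total picks: 3.
(The true minimum cover uses only 2 sets, so greedy is not optimal here.)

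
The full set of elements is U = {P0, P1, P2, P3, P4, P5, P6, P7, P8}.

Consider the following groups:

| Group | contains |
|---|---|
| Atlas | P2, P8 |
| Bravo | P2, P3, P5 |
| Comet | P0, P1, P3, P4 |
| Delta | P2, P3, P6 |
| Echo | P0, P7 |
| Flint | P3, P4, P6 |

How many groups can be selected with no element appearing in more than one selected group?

Atlas, Echo, Flint are pairwise disjoint (Atlas={P2,P8}; Echo={P0,P7}; Flint={P3,P4,P6}).
Every remaining group overlaps one of these, and no 4 of the listed groups are pairwise disjoint, so 3 is the maximum.

3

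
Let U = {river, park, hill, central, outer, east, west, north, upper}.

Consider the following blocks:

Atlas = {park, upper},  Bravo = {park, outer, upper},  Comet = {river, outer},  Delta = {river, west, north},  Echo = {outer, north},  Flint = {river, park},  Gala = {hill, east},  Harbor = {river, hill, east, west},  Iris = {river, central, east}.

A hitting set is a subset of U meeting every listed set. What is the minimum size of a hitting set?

4

Take H = {river, hill, north, upper}. Each listed block contains at least one of these, so H is a hitting set of size 4.
No choice of 3 points meets every block, so 4 is the minimum.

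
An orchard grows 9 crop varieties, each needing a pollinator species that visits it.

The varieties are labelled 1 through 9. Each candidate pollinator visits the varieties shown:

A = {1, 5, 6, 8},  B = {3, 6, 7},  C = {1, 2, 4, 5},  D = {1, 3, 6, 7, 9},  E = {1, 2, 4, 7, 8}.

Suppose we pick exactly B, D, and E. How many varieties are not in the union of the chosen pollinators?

Union of B, D, E = {1, 2, 3, 4, 6, 7, 8, 9}.
Not covered: 5 — 1 variety.

1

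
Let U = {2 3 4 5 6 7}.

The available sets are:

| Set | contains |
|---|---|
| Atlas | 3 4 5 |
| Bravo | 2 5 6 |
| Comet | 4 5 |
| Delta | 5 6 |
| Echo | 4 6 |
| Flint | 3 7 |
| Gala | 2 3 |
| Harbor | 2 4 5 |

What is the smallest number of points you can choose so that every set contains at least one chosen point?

3

H = {3, 5, 6} meets every set (each contains at least one member of H), and |H| = 3.
No choice of 2 points meets every set, so 3 is the minimum.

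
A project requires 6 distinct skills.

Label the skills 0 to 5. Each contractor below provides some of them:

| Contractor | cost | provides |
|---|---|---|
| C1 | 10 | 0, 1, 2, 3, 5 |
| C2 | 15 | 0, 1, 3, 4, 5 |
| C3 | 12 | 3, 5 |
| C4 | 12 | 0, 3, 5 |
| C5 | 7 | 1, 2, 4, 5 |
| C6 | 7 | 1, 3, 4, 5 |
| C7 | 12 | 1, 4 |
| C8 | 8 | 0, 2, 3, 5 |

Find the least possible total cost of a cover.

C6, C8 together cover every skill (C6 ∪ C8 = {0, 1, 2, 3, 4, 5}); total cost 7 + 8 = 15.
No covering selection has total cost below 15.

15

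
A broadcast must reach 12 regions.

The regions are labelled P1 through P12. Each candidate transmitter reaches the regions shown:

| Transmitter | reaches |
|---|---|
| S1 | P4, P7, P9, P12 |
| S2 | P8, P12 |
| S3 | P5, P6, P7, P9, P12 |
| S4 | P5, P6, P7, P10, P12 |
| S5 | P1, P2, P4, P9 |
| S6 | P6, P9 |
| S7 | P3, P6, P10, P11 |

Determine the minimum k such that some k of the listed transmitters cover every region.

S2 and S4 and S5 and S7 together: S2 ∪ S4 ∪ S5 ∪ S7 = {P1, P2, P3, P4, P5, P6, P7, P8, P9, P10, P11, P12} — every region is covered.
Only S2 contains P8, so S2 is forced; the remaining 10 regions need at least 3 more transmitters (each remaining transmitter adds at most 4) — so at least 4 transmitters are needed, and 4 is optimal.

4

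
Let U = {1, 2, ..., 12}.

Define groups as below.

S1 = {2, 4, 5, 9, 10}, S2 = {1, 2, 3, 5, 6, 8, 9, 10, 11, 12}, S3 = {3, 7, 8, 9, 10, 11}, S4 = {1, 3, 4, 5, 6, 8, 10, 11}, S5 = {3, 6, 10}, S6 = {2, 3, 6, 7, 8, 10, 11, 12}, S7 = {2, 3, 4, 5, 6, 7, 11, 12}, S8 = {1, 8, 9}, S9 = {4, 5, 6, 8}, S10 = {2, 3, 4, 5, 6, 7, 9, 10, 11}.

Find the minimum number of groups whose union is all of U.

2

S2 and S10 together: S2 ∪ S10 = {1, 2, 3, 4, 5, 6, 7, 8, 9, 10, 11, 12} — every point is covered.
No single group has all 12 points (the largest, S2, has 10), so 2 is optimal.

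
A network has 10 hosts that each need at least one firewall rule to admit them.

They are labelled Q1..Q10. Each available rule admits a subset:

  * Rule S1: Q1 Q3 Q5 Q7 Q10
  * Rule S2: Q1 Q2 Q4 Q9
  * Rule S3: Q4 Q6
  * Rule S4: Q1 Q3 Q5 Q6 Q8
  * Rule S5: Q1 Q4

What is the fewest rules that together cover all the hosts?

S1 and S2 and S4 together: S1 ∪ S2 ∪ S4 = {Q1, Q2, Q3, Q4, Q5, Q6, Q7, Q8, Q9, Q10} — every host is covered.
Only S2 contains Q2, so S2 is forced; the remaining 6 hosts need at least 2 more rules (each remaining rule adds at most 4) — so at least 3 rules are needed, and 3 is optimal.

3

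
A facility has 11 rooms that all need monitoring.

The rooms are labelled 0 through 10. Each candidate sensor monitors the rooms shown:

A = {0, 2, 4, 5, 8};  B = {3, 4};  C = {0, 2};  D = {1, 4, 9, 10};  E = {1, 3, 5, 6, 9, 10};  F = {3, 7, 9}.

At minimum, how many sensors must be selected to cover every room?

Take {A, E, F}. Their union is {0, 1, 2, 3, 4, 5, 6, 7, 8, 9, 10}, which is all 11 rooms.
Only E contains 6, so E is forced; the remaining 5 rooms need at least 2 more sensors (each remaining sensor adds at most 4) — so at least 3 sensors are needed, and 3 is optimal.

3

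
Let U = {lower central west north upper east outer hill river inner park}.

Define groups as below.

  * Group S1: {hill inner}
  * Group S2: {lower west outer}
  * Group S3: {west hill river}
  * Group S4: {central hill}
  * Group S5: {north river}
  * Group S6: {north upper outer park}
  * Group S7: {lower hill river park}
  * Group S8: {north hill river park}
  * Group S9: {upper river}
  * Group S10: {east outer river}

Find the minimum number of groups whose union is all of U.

S1, S2, S4, S6, and S10 cover everything between them: the union {lower, central, west, north, upper, east, outer, hill, river, inner, park} is all of U.
No 4 of the 10 groups cover everything (all 210 combinations miss at least one point), so 5 is optimal.

5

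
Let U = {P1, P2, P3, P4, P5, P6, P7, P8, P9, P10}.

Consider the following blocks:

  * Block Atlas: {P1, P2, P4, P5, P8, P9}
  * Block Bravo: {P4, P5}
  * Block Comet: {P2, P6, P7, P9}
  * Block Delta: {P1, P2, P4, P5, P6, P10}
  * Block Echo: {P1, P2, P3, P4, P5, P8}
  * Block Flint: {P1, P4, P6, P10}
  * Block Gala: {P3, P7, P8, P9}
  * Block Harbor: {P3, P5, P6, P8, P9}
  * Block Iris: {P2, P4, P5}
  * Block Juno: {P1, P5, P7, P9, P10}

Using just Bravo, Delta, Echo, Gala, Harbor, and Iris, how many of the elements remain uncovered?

Union of Bravo, Delta, Echo, Gala, Harbor, Iris = {P1, P2, P3, P4, P5, P6, P7, P8, P9, P10} — that's every element, so 0 are uncovered.

0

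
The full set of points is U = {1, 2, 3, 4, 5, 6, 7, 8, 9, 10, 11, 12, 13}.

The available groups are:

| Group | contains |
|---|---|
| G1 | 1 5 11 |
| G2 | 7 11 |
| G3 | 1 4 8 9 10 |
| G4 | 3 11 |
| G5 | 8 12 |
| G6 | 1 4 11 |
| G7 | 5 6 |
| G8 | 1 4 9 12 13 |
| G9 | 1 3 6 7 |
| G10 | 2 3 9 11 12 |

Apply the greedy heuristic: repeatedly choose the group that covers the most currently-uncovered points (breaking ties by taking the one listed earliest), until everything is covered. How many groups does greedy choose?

5

Greedy: pick G3 (covers 5 new) → pick G10 (covers 4 new) → pick G7 (covers 2 new) → pick G2 (covers 1 new) → pick G8 (covers 1 new). Total picks: 5.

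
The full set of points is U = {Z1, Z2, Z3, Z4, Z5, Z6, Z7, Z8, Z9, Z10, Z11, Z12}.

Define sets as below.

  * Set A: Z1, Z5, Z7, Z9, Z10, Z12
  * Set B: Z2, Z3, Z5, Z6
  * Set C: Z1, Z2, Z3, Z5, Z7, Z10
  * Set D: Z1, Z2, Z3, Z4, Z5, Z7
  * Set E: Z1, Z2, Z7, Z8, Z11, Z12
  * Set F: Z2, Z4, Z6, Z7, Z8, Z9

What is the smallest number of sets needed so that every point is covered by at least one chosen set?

Take {C, E, F}. Their union is {Z1, Z2, Z3, Z4, Z5, Z6, Z7, Z8, Z9, Z10, Z11, Z12}, which is all 12 points.
Only E contains Z11, so E is forced; the remaining 6 points need at least 2 more sets (each remaining set adds at most 3) — so at least 3 sets are needed, and 3 is optimal.

3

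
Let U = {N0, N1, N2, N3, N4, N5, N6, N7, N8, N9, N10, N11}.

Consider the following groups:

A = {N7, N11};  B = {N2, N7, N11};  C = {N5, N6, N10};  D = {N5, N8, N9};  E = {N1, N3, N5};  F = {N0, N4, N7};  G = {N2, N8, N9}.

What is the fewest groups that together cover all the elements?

5

A, C, E, F, and G cover everything between them: the union {N0, N1, N2, N3, N4, N5, N6, N7, N8, N9, N10, N11} is all of U.
No 4 of the 7 groups cover everything (all 35 combinations miss at least one element), so 5 is optimal.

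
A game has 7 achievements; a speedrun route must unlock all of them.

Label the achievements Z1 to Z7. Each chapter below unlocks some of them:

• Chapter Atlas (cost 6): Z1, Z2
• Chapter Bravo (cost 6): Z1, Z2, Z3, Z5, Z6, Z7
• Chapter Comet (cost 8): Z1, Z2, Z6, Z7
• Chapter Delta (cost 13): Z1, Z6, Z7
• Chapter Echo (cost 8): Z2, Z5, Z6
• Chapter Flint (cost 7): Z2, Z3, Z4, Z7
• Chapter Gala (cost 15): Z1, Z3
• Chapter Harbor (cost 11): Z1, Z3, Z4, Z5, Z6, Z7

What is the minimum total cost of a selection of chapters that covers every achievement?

Bravo, Flint together cover every achievement (Bravo ∪ Flint = {Z1, Z2, Z3, Z4, Z5, Z6, Z7}); total cost 6 + 7 = 13.
No covering selection has total cost below 13.

13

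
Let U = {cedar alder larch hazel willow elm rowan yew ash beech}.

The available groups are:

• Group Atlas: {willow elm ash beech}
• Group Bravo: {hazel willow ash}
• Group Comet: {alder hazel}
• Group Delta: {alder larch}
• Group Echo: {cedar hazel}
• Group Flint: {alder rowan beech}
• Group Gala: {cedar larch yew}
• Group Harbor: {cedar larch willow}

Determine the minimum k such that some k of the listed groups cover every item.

Atlas and Bravo and Flint and Gala together: Atlas ∪ Bravo ∪ Flint ∪ Gala = {cedar, alder, larch, hazel, willow, elm, rowan, yew, ash, beech} — every item is covered.
Only Flint contains rowan, so Flint is forced; the remaining 7 items need at least 3 more groups (each remaining group adds at most 3) — so at least 4 groups are needed, and 4 is optimal.

4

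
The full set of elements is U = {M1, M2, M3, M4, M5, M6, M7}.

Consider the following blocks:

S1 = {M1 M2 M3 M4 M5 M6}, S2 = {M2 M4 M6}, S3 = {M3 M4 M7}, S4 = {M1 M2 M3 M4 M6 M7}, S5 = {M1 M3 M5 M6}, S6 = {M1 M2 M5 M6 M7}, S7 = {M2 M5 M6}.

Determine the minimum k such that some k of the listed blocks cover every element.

2

S4 and S7 cover everything between them: the union {M1, M2, M3, M4, M5, M6, M7} is all of U.
No single block has all 7 elements (the largest, S1, has 6), so 2 is optimal.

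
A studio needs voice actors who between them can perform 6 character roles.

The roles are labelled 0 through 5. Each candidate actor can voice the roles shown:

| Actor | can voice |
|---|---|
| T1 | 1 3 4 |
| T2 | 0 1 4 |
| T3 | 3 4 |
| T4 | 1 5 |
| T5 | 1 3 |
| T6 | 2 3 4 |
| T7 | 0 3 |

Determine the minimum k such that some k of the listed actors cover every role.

3

Take {T4, T6, T7}. Their union is {0, 1, 2, 3, 4, 5}, which is all 6 roles.
Only T6 contains 2, so T6 is forced; the remaining 3 roles need at least 2 more actors (each remaining actor adds at most 2) — so at least 3 actors are needed, and 3 is optimal.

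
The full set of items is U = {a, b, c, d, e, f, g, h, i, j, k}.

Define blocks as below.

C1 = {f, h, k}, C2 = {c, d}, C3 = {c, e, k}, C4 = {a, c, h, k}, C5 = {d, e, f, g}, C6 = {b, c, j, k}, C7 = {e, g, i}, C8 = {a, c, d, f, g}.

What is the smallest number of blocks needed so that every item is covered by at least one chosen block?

C4, C5, C6, and C7 cover everything between them: the union {a, b, c, d, e, f, g, h, i, j, k} is all of U.
No 3 of the 8 blocks cover everything (all 56 combinations miss at least one item), so 4 is optimal.

4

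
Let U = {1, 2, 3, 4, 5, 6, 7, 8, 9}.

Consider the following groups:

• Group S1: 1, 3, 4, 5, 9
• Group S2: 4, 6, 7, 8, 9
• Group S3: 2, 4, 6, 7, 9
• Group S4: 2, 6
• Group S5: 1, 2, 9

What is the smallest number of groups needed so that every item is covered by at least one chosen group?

3

Take {S1, S2, S3}. Their union is {1, 2, 3, 4, 5, 6, 7, 8, 9}, which is all 9 items.
Only S1 contains 3, so S1 is forced; the remaining 4 items need at least 2 more groups (each remaining group adds at most 3) — so at least 3 groups are needed, and 3 is optimal.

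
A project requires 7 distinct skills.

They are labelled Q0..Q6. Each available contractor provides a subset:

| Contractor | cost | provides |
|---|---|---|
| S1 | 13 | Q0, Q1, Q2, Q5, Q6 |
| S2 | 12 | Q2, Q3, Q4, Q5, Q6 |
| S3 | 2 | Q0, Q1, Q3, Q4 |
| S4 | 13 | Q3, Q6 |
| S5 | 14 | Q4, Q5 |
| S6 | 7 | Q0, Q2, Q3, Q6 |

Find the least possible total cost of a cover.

14

S2, S3 together cover every skill (S2 ∪ S3 = {Q0, Q1, Q2, Q3, Q4, Q5, Q6}); total cost 12 + 2 = 14.
The greedy pick S3, S6, S2 costs 21; no covering selection beats 14.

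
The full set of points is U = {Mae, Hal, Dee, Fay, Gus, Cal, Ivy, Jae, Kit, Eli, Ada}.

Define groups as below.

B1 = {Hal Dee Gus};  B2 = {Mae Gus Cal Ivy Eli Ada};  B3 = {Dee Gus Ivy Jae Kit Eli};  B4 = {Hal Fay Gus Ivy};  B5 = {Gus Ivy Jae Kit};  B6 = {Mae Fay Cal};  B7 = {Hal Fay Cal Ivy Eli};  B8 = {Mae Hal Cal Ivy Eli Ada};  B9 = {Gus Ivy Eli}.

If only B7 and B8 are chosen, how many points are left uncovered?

4

Union of B7, B8 = {Mae, Hal, Fay, Cal, Ivy, Eli, Ada}.
Not covered: Dee, Gus, Jae, Kit — 4 points.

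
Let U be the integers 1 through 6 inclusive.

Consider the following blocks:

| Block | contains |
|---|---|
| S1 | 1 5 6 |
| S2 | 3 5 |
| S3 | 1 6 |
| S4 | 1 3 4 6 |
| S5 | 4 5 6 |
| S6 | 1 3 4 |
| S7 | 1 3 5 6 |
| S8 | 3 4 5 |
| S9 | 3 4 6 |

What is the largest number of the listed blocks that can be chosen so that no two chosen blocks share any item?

2

S3, S8 are pairwise disjoint (S3={1,6}; S8={3,4,5}).
Every remaining block overlaps one of these, and no 3 of the listed blocks are pairwise disjoint, so 2 is the maximum.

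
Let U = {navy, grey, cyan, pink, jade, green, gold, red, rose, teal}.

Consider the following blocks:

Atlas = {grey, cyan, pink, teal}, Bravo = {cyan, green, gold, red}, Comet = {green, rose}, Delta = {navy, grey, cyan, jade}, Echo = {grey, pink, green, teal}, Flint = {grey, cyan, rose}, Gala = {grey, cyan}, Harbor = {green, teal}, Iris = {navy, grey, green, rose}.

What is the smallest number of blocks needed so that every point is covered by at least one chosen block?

4

Take {Atlas, Bravo, Comet, Delta}. Their union is {navy, grey, cyan, pink, jade, green, gold, red, rose, teal}, which is all 10 points.
No 3 of the 9 blocks cover everything (all 84 combinations miss at least one point), so 4 is optimal.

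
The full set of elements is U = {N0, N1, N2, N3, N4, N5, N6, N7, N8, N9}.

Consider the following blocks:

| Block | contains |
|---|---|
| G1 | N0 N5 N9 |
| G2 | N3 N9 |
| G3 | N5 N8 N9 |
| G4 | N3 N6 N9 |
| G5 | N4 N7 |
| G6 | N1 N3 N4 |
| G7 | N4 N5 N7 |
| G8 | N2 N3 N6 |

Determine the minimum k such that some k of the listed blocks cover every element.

5

Take {G1, G3, G6, G7, G8}. Their union is {N0, N1, N2, N3, N4, N5, N6, N7, N8, N9}, which is all 10 elements.
No 4 of the 8 blocks cover everything (all 70 combinations miss at least one element), so 5 is optimal.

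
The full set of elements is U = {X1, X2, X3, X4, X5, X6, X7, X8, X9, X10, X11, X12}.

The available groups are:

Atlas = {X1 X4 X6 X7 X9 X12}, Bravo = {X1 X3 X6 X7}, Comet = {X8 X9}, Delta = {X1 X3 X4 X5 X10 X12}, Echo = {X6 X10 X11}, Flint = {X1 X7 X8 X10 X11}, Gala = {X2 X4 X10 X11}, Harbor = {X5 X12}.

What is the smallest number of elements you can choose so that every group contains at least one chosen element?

Take H = {X5, X6, X8, X10}. Each listed group contains at least one of these, so H is a hitting set of size 4.
The groups Bravo, Comet, Gala, Harbor are pairwise disjoint, so any hitting set needs a separate element for each — at least 4. Hence 4 is optimal.

4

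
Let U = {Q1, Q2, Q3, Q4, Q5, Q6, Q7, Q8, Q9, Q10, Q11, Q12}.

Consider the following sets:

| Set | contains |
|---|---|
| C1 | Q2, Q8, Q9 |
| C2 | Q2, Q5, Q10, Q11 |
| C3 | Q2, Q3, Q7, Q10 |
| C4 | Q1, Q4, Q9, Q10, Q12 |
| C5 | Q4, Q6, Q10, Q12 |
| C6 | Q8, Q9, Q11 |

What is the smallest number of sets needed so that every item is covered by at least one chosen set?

5

Take {C2, C3, C4, C5, C6}. Their union is {Q1, Q2, Q3, Q4, Q5, Q6, Q7, Q8, Q9, Q10, Q11, Q12}, which is all 12 items.
No 4 of the 6 sets cover everything (all 15 combinations miss at least one item), so 5 is optimal.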